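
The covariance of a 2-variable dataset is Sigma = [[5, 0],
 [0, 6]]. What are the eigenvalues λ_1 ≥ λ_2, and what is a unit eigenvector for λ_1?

Step 1 — characteristic polynomial of 2×2 Sigma:
  det(Sigma - λI) = λ² - trace · λ + det = 0.
  trace = 5 + 6 = 11, det = 5·6 - (0)² = 30.
Step 2 — discriminant:
  Δ = trace² - 4·det = 121 - 120 = 1.
Step 3 — eigenvalues:
  λ = (trace ± √Δ)/2 = (11 ± 1)/2,
  λ_1 = 6,  λ_2 = 5.

Step 4 — unit eigenvector for λ_1: Sigma is diagonal, so its eigenvectors are the coordinate axes. λ_1 = 6 is the diagonal entry on the second coordinate axis, hence
  v_1 = (0, 1) (||v_1|| = 1).

λ_1 = 6,  λ_2 = 5;  v_1 ≈ (0, 1)


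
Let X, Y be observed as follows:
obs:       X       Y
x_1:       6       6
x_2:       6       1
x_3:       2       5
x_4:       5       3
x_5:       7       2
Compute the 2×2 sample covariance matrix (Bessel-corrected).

Step 1 — column means:
  mean(X) = (6 + 6 + 2 + 5 + 7) / 5 = 26/5 = 5.2
  mean(Y) = (6 + 1 + 5 + 3 + 2) / 5 = 17/5 = 3.4

Step 2 — sample covariance S[i,j] = (1/(n-1)) · Σ_k (x_{k,i} - mean_i) · (x_{k,j} - mean_j), with n-1 = 4.
  S[X,X] = ((0.8)·(0.8) + (0.8)·(0.8) + (-3.2)·(-3.2) + (-0.2)·(-0.2) + (1.8)·(1.8)) / 4 = 14.8/4 = 3.7
  S[X,Y] = ((0.8)·(2.6) + (0.8)·(-2.4) + (-3.2)·(1.6) + (-0.2)·(-0.4) + (1.8)·(-1.4)) / 4 = -7.4/4 = -1.85
  S[Y,Y] = ((2.6)·(2.6) + (-2.4)·(-2.4) + (1.6)·(1.6) + (-0.4)·(-0.4) + (-1.4)·(-1.4)) / 4 = 17.2/4 = 4.3

S is symmetric (S[j,i] = S[i,j]). Assembling:

S = [[3.7, -1.85],
 [-1.85, 4.3]]


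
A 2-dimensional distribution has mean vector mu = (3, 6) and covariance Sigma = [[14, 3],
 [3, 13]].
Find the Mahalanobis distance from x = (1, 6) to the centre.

Step 1 — centre the observation: (x - mu) = (-2, 0).

Step 2 — invert Sigma. det(Sigma) = 14·13 - (3)² = 173.
  Sigma^{-1} = (1/det) · [[d, -b], [-b, a]] = [[0.0751, -0.0173],
 [-0.0173, 0.0809]].

Step 3 — form the quadratic (x - mu)^T · Sigma^{-1} · (x - mu):
  Sigma^{-1} · (x - mu) = (-0.1503, 0.0347).
  (x - mu)^T · [Sigma^{-1} · (x - mu)] = (-2)·(-0.1503) + (0)·(0.0347) = 0.3006.

Step 4 — take square root: d = √(0.3006) ≈ 0.5482.

d(x, mu) = √(0.3006) ≈ 0.5482


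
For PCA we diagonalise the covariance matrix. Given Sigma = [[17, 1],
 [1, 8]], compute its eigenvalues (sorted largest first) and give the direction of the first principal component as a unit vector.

Step 1 — characteristic polynomial of 2×2 Sigma:
  det(Sigma - λI) = λ² - trace · λ + det = 0.
  trace = 17 + 8 = 25, det = 17·8 - (1)² = 135.
Step 2 — discriminant:
  Δ = trace² - 4·det = 625 - 540 = 85.
Step 3 — eigenvalues:
  λ = (trace ± √Δ)/2 = (25 ± 9.2195)/2,
  λ_1 = 17.1098,  λ_2 = 7.8902.

Step 4 — unit eigenvector for λ_1: solve (Sigma - λ_1 I)v = 0. First row:
  (17 - 17.1098)·v_x + (1)·v_y = 0, i.e. (-0.1098)·v_x + (1)·v_y = 0,
  so v ∝ (b, λ_1 - a) = (1, 0.1098) = u.
  ||u|| = √((1)² + (0.1098)²) = √(1.012) ≈ 1.006,
  v_1 = u/||u|| ≈ (0.994, 0.1091) (||v_1|| = 1).

λ_1 = 17.1098,  λ_2 = 7.8902;  v_1 ≈ (0.994, 0.1091)


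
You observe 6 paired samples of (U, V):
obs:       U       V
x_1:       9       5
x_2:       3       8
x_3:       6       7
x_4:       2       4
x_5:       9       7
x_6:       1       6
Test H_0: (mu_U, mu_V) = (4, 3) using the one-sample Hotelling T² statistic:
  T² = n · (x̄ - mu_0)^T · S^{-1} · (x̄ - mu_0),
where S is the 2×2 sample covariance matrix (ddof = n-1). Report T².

Step 1 — sample mean vector:
  mean(U) = (9 + 3 + 6 + 2 + 9 + 1) / 6 = 30/6 = 5
  mean(V) = (5 + 8 + 7 + 4 + 7 + 6) / 6 = 37/6 = 6.1667
  x̄ = (5, 6.1667),  deviation x̄ - mu_0 = (5, 6.1667) - (4, 3) = (1, 3.1667).

Step 2 — sample covariance matrix, S[i,j] = (1/(n-1)) · Σ_k (x_{k,i} - mean_i) · (x_{k,j} - mean_j), divisor n-1 = 5:
  S[U,U] = ((4)·(4) + (-2)·(-2) + (1)·(1) + (-3)·(-3) + (4)·(4) + (-4)·(-4)) / 5 = 62/5 = 12.4
  S[U,V] = ((4)·(-1.1667) + (-2)·(1.8333) + (1)·(0.8333) + (-3)·(-2.1667) + (4)·(0.8333) + (-4)·(-0.1667)) / 5 = 3/5 = 0.6
  S[V,V] = ((-1.1667)·(-1.1667) + (1.8333)·(1.8333) + (0.8333)·(0.8333) + (-2.1667)·(-2.1667) + (0.8333)·(0.8333) + (-0.1667)·(-0.1667)) / 5 = 10.8333/5 = 2.1667
  S = [[12.4, 0.6],
 [0.6, 2.1667]].

Step 3 — invert S. det(S) = 12.4·2.1667 - (0.6)² = 26.5067.
  S^{-1} = (1/det) · [[d, -b], [-b, a]] = [[0.0817, -0.0226],
 [-0.0226, 0.4678]].

Step 4 — quadratic form (x̄ - mu_0)^T · S^{-1} · (x̄ - mu_0):
  S^{-1} · (x̄ - mu_0) = (0.0101, 1.4588),
  (x̄ - mu_0)^T · [...] = (1)·(0.0101) + (3.1667)·(1.4588) = 4.6294.

Step 5 — scale by n: T² = 6 · 4.6294 = 27.7767.

T² ≈ 27.7767


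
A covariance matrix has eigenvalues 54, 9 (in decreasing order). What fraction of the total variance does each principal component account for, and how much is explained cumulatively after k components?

Step 1 — total variance = trace(Sigma) = Σ λ_i = 54 + 9 = 63.

Step 2 — fraction explained by component i = λ_i / Σ λ:
  PC1: 54/63 = 0.8571
  PC2: 9/63 = 0.1429

Step 3 — cumulative fraction after k components = (λ_1 + ... + λ_k) / Σ λ:
  k = 1: 54/63 = 0.8571
  k = 2: (54 + 9)/63 = 63/63 = 1

Summary (fraction, with percent):

explained: PC1 0.8571 (85.71%), PC2 0.1429 (14.29%);  cumulative: 0.8571, 1


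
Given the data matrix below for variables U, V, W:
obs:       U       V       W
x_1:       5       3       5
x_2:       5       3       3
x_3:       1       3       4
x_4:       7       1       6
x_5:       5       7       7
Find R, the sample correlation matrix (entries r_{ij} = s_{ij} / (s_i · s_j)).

Step 1 — column means:
  mean(U) = (5 + 5 + 1 + 7 + 5) / 5 = 23/5 = 4.6
  mean(V) = (3 + 3 + 3 + 1 + 7) / 5 = 17/5 = 3.4
  mean(W) = (5 + 3 + 4 + 6 + 7) / 5 = 25/5 = 5

Step 2 — sample variances and covariances s[i,j] = (1/(n-1)) · Σ_k (x_{k,i} - mean_i) · (x_{k,j} - mean_j), with n-1 = 4:
  s[U,U] = ((0.4)·(0.4) + (0.4)·(0.4) + (-3.6)·(-3.6) + (2.4)·(2.4) + (0.4)·(0.4)) / 4 = 19.2/4 = 4.8
  s[U,V] = ((0.4)·(-0.4) + (0.4)·(-0.4) + (-3.6)·(-0.4) + (2.4)·(-2.4) + (0.4)·(3.6)) / 4 = -3.2/4 = -0.8
  s[U,W] = ((0.4)·(0) + (0.4)·(-2) + (-3.6)·(-1) + (2.4)·(1) + (0.4)·(2)) / 4 = 6/4 = 1.5
  s[V,V] = ((-0.4)·(-0.4) + (-0.4)·(-0.4) + (-0.4)·(-0.4) + (-2.4)·(-2.4) + (3.6)·(3.6)) / 4 = 19.2/4 = 4.8
  s[V,W] = ((-0.4)·(0) + (-0.4)·(-2) + (-0.4)·(-1) + (-2.4)·(1) + (3.6)·(2)) / 4 = 6/4 = 1.5
  s[W,W] = ((0)·(0) + (-2)·(-2) + (-1)·(-1) + (1)·(1) + (2)·(2)) / 4 = 10/4 = 2.5
  Sample standard deviations s_i = √(s[i,i]):
  s(U) = √(4.8) = 2.1909
  s(V) = √(4.8) = 2.1909
  s(W) = √(2.5) = 1.5811

Step 3 — r_{ij} = s_{ij} / (s_i · s_j):
  r[U,U] = 1 (diagonal).
  r[U,V] = -0.8 / (2.1909 · 2.1909) = -0.8 / 4.8 = -0.1667
  r[U,W] = 1.5 / (2.1909 · 1.5811) = 1.5 / 3.4641 = 0.433
  r[V,V] = 1 (diagonal).
  r[V,W] = 1.5 / (2.1909 · 1.5811) = 1.5 / 3.4641 = 0.433
  r[W,W] = 1 (diagonal).

R is symmetric with unit diagonal. Assembling:

R = [[1, -0.1667, 0.433],
 [-0.1667, 1, 0.433],
 [0.433, 0.433, 1]]


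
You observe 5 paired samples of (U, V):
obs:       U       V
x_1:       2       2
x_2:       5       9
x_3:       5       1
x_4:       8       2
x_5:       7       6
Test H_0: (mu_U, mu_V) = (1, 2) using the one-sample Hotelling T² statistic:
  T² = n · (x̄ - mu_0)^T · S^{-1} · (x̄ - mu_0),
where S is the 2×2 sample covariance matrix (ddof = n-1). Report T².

Step 1 — sample mean vector:
  mean(U) = (2 + 5 + 5 + 8 + 7) / 5 = 27/5 = 5.4
  mean(V) = (2 + 9 + 1 + 2 + 6) / 5 = 20/5 = 4
  x̄ = (5.4, 4),  deviation x̄ - mu_0 = (5.4, 4) - (1, 2) = (4.4, 2).

Step 2 — sample covariance matrix, S[i,j] = (1/(n-1)) · Σ_k (x_{k,i} - mean_i) · (x_{k,j} - mean_j), divisor n-1 = 4:
  S[U,U] = ((-3.4)·(-3.4) + (-0.4)·(-0.4) + (-0.4)·(-0.4) + (2.6)·(2.6) + (1.6)·(1.6)) / 4 = 21.2/4 = 5.3
  S[U,V] = ((-3.4)·(-2) + (-0.4)·(5) + (-0.4)·(-3) + (2.6)·(-2) + (1.6)·(2)) / 4 = 4/4 = 1
  S[V,V] = ((-2)·(-2) + (5)·(5) + (-3)·(-3) + (-2)·(-2) + (2)·(2)) / 4 = 46/4 = 11.5
  S = [[5.3, 1],
 [1, 11.5]].

Step 3 — invert S. det(S) = 5.3·11.5 - (1)² = 59.95.
  S^{-1} = (1/det) · [[d, -b], [-b, a]] = [[0.1918, -0.0167],
 [-0.0167, 0.0884]].

Step 4 — quadratic form (x̄ - mu_0)^T · S^{-1} · (x̄ - mu_0):
  S^{-1} · (x̄ - mu_0) = (0.8107, 0.1034),
  (x̄ - mu_0)^T · [...] = (4.4)·(0.8107) + (2)·(0.1034) = 3.7738.

Step 5 — scale by n: T² = 5 · 3.7738 = 18.8691.

T² ≈ 18.8691


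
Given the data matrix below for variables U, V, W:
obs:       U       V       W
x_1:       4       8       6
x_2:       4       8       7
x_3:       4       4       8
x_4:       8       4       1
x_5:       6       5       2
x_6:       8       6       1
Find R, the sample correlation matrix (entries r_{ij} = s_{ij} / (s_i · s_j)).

Step 1 — column means:
  mean(U) = (4 + 4 + 4 + 8 + 6 + 8) / 6 = 34/6 = 5.6667
  mean(V) = (8 + 8 + 4 + 4 + 5 + 6) / 6 = 35/6 = 5.8333
  mean(W) = (6 + 7 + 8 + 1 + 2 + 1) / 6 = 25/6 = 4.1667

Step 2 — sample variances and covariances s[i,j] = (1/(n-1)) · Σ_k (x_{k,i} - mean_i) · (x_{k,j} - mean_j), with n-1 = 5:
  s[U,U] = ((-1.6667)·(-1.6667) + (-1.6667)·(-1.6667) + (-1.6667)·(-1.6667) + (2.3333)·(2.3333) + (0.3333)·(0.3333) + (2.3333)·(2.3333)) / 5 = 19.3333/5 = 3.8667
  s[U,V] = ((-1.6667)·(2.1667) + (-1.6667)·(2.1667) + (-1.6667)·(-1.8333) + (2.3333)·(-1.8333) + (0.3333)·(-0.8333) + (2.3333)·(0.1667)) / 5 = -8.3333/5 = -1.6667
  s[U,W] = ((-1.6667)·(1.8333) + (-1.6667)·(2.8333) + (-1.6667)·(3.8333) + (2.3333)·(-3.1667) + (0.3333)·(-2.1667) + (2.3333)·(-3.1667)) / 5 = -29.6667/5 = -5.9333
  s[V,V] = ((2.1667)·(2.1667) + (2.1667)·(2.1667) + (-1.8333)·(-1.8333) + (-1.8333)·(-1.8333) + (-0.8333)·(-0.8333) + (0.1667)·(0.1667)) / 5 = 16.8333/5 = 3.3667
  s[V,W] = ((2.1667)·(1.8333) + (2.1667)·(2.8333) + (-1.8333)·(3.8333) + (-1.8333)·(-3.1667) + (-0.8333)·(-2.1667) + (0.1667)·(-3.1667)) / 5 = 10.1667/5 = 2.0333
  s[W,W] = ((1.8333)·(1.8333) + (2.8333)·(2.8333) + (3.8333)·(3.8333) + (-3.1667)·(-3.1667) + (-2.1667)·(-2.1667) + (-3.1667)·(-3.1667)) / 5 = 50.8333/5 = 10.1667
  Sample standard deviations s_i = √(s[i,i]):
  s(U) = √(3.8667) = 1.9664
  s(V) = √(3.3667) = 1.8348
  s(W) = √(10.1667) = 3.1885

Step 3 — r_{ij} = s_{ij} / (s_i · s_j):
  r[U,U] = 1 (diagonal).
  r[U,V] = -1.6667 / (1.9664 · 1.8348) = -1.6667 / 3.608 = -0.4619
  r[U,W] = -5.9333 / (1.9664 · 3.1885) = -5.9333 / 6.2699 = -0.9463
  r[V,V] = 1 (diagonal).
  r[V,W] = 2.0333 / (1.8348 · 3.1885) = 2.0333 / 5.8505 = 0.3476
  r[W,W] = 1 (diagonal).

R is symmetric with unit diagonal. Assembling:

R = [[1, -0.4619, -0.9463],
 [-0.4619, 1, 0.3476],
 [-0.9463, 0.3476, 1]]


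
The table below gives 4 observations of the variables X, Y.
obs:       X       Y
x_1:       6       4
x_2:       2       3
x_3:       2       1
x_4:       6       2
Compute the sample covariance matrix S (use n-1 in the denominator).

Step 1 — column means:
  mean(X) = (6 + 2 + 2 + 6) / 4 = 16/4 = 4
  mean(Y) = (4 + 3 + 1 + 2) / 4 = 10/4 = 2.5

Step 2 — sample covariance S[i,j] = (1/(n-1)) · Σ_k (x_{k,i} - mean_i) · (x_{k,j} - mean_j), with n-1 = 3.
  S[X,X] = ((2)·(2) + (-2)·(-2) + (-2)·(-2) + (2)·(2)) / 3 = 16/3 = 5.3333
  S[X,Y] = ((2)·(1.5) + (-2)·(0.5) + (-2)·(-1.5) + (2)·(-0.5)) / 3 = 4/3 = 1.3333
  S[Y,Y] = ((1.5)·(1.5) + (0.5)·(0.5) + (-1.5)·(-1.5) + (-0.5)·(-0.5)) / 3 = 5/3 = 1.6667

S is symmetric (S[j,i] = S[i,j]). Assembling:

S = [[5.3333, 1.3333],
 [1.3333, 1.6667]]


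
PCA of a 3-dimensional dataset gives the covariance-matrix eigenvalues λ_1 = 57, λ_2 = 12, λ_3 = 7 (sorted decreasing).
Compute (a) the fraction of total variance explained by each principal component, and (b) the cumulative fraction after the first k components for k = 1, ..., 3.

Step 1 — total variance = trace(Sigma) = Σ λ_i = 57 + 12 + 7 = 76.

Step 2 — fraction explained by component i = λ_i / Σ λ:
  PC1: 57/76 = 0.75
  PC2: 12/76 = 0.1579
  PC3: 7/76 = 0.0921

Step 3 — cumulative fraction after k components = (λ_1 + ... + λ_k) / Σ λ:
  k = 1: 57/76 = 0.75
  k = 2: (57 + 12)/76 = 69/76 = 0.9079
  k = 3: (57 + 12 + 7)/76 = 76/76 = 1

Summary (fraction, with percent):

explained: PC1 0.75 (75%), PC2 0.1579 (15.79%), PC3 0.0921 (9.21%);  cumulative: 0.75, 0.9079, 1


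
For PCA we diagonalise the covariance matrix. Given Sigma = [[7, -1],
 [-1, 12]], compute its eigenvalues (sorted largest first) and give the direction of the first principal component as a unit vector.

Step 1 — characteristic polynomial of 2×2 Sigma:
  det(Sigma - λI) = λ² - trace · λ + det = 0.
  trace = 7 + 12 = 19, det = 7·12 - (-1)² = 83.
Step 2 — discriminant:
  Δ = trace² - 4·det = 361 - 332 = 29.
Step 3 — eigenvalues:
  λ = (trace ± √Δ)/2 = (19 ± 5.3852)/2,
  λ_1 = 12.1926,  λ_2 = 6.8074.

Step 4 — unit eigenvector for λ_1: solve (Sigma - λ_1 I)v = 0. First row:
  (7 - 12.1926)·v_x + (-1)·v_y = 0, i.e. (-5.1926)·v_x + (-1)·v_y = 0,
  so v ∝ (b, λ_1 - a) = (-1, 5.1926); multiply by -1 so the first entry is positive: u = (1, -5.1926).
  ||u|| = √((1)² + (-5.1926)²) = √(27.9629) ≈ 5.288,
  v_1 = u/||u|| ≈ (0.1891, -0.982) (||v_1|| = 1).

λ_1 = 12.1926,  λ_2 = 6.8074;  v_1 ≈ (0.1891, -0.982)


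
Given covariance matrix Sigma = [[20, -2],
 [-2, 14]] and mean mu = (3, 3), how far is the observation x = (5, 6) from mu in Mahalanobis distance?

Step 1 — centre the observation: (x - mu) = (2, 3).

Step 2 — invert Sigma. det(Sigma) = 20·14 - (-2)² = 276.
  Sigma^{-1} = (1/det) · [[d, -b], [-b, a]] = [[0.0507, 0.0072],
 [0.0072, 0.0725]].

Step 3 — form the quadratic (x - mu)^T · Sigma^{-1} · (x - mu):
  Sigma^{-1} · (x - mu) = (0.1232, 0.2319).
  (x - mu)^T · [Sigma^{-1} · (x - mu)] = (2)·(0.1232) + (3)·(0.2319) = 0.942.

Step 4 — take square root: d = √(0.942) ≈ 0.9706.

d(x, mu) = √(0.942) ≈ 0.9706


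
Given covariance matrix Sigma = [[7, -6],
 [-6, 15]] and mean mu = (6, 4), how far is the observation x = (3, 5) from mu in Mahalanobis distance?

Step 1 — centre the observation: (x - mu) = (-3, 1).

Step 2 — invert Sigma. det(Sigma) = 7·15 - (-6)² = 69.
  Sigma^{-1} = (1/det) · [[d, -b], [-b, a]] = [[0.2174, 0.087],
 [0.087, 0.1014]].

Step 3 — form the quadratic (x - mu)^T · Sigma^{-1} · (x - mu):
  Sigma^{-1} · (x - mu) = (-0.5652, -0.1594).
  (x - mu)^T · [Sigma^{-1} · (x - mu)] = (-3)·(-0.5652) + (1)·(-0.1594) = 1.5362.

Step 4 — take square root: d = √(1.5362) ≈ 1.2394.

d(x, mu) = √(1.5362) ≈ 1.2394


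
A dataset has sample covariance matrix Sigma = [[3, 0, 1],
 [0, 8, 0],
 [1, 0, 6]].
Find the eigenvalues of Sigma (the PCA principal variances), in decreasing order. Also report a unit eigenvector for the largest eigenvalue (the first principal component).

Step 1 — characteristic polynomial p(λ) = det(λI - Sigma) = λ³ - tr·λ² + c_1·λ - det, where tr = trace, c_1 = sum of the principal 2×2 minors, det = det(Sigma):
  tr = 3 + 8 + 6 = 17,
  c_1 = (3·8 - (0)²) + (3·6 - (1)²) + (8·6 - (0)²) = 24 + 17 + 48 = 89,
  det = 3·(8·6 - (0)²) - (0)·((0)·6 - (0)·(1)) + (1)·((0)·(0) - 8·(1)) = 3·(48) - (0)·(0) + (1)·(-8) = 136.
  So p(λ) = λ³ - 17λ² + 89λ - 136.
Step 2 — look for an integer root (rational root theorem: any rational root is an integer divisor of 136). Testing λ = 8:
  p(8) = 512 - 1088 + 712 - 136 = 0  ✓
  Dividing out (λ - 8): p(λ) = (λ - 8)(λ² - 9λ + 17).
Step 3 — remaining eigenvalues from the quadratic λ² - 9λ + 17 = 0:
  Δ = 9² - 4·17 = 81 - 68 = 13,  λ = (9 ± √13)/2 = (9 ± 3.6056)/2 ≈ 6.3028 or 2.6972.
  Sorted: λ_1 = 8,  λ_2 = 6.3028,  λ_3 = 2.6972  (check: sum = 17 = tr ✓).

Step 4 — unit eigenvector for λ_1 = 8: v spans the null space of (Sigma - λ_1 I), whose rows are
  r_1 = (-5, 0, 1),  r_2 = (0, 0, 0),  r_3 = (1, 0, -2).
  v is orthogonal to every row, so take v ∝ r_1 × r_3 = ((0)·(-2) - (1)·(0), (1)·(1) - (-5)·(-2), (-5)·(0) - (0)·(1)) = (0, -9, 0).
  Rescale (divide by 9; multiply by -1 so the first nonzero entry is positive): u = (0, 1, 0).
  ||u|| = √((0)² + (1)² + (0)²) = √(1) = 1,  v_1 = u/||u|| ≈ (0, 1, 0) (||v_1|| = 1).

λ_1 = 8,  λ_2 = 6.3028,  λ_3 = 2.6972;  v_1 ≈ (0, 1, 0)


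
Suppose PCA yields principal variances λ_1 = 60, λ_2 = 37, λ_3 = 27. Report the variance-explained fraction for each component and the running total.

Step 1 — total variance = trace(Sigma) = Σ λ_i = 60 + 37 + 27 = 124.

Step 2 — fraction explained by component i = λ_i / Σ λ:
  PC1: 60/124 = 0.4839
  PC2: 37/124 = 0.2984
  PC3: 27/124 = 0.2177

Step 3 — cumulative fraction after k components = (λ_1 + ... + λ_k) / Σ λ:
  k = 1: 60/124 = 0.4839
  k = 2: (60 + 37)/124 = 97/124 = 0.7823
  k = 3: (60 + 37 + 27)/124 = 124/124 = 1

Summary (fraction, with percent):

explained: PC1 0.4839 (48.39%), PC2 0.2984 (29.84%), PC3 0.2177 (21.77%);  cumulative: 0.4839, 0.7823, 1


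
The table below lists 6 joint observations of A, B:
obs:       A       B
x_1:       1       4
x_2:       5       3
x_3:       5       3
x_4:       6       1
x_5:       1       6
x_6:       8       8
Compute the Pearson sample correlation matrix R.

Step 1 — column means:
  mean(A) = (1 + 5 + 5 + 6 + 1 + 8) / 6 = 26/6 = 4.3333
  mean(B) = (4 + 3 + 3 + 1 + 6 + 8) / 6 = 25/6 = 4.1667

Step 2 — sample variances and covariances s[i,j] = (1/(n-1)) · Σ_k (x_{k,i} - mean_i) · (x_{k,j} - mean_j), with n-1 = 5:
  s[A,A] = ((-3.3333)·(-3.3333) + (0.6667)·(0.6667) + (0.6667)·(0.6667) + (1.6667)·(1.6667) + (-3.3333)·(-3.3333) + (3.6667)·(3.6667)) / 5 = 39.3333/5 = 7.8667
  s[A,B] = ((-3.3333)·(-0.1667) + (0.6667)·(-1.1667) + (0.6667)·(-1.1667) + (1.6667)·(-3.1667) + (-3.3333)·(1.8333) + (3.6667)·(3.8333)) / 5 = 1.6667/5 = 0.3333
  s[B,B] = ((-0.1667)·(-0.1667) + (-1.1667)·(-1.1667) + (-1.1667)·(-1.1667) + (-3.1667)·(-3.1667) + (1.8333)·(1.8333) + (3.8333)·(3.8333)) / 5 = 30.8333/5 = 6.1667
  Sample standard deviations s_i = √(s[i,i]):
  s(A) = √(7.8667) = 2.8048
  s(B) = √(6.1667) = 2.4833

Step 3 — r_{ij} = s_{ij} / (s_i · s_j):
  r[A,A] = 1 (diagonal).
  r[A,B] = 0.3333 / (2.8048 · 2.4833) = 0.3333 / 6.965 = 0.0479
  r[B,B] = 1 (diagonal).

R is symmetric with unit diagonal. Assembling:

R = [[1, 0.0479],
 [0.0479, 1]]


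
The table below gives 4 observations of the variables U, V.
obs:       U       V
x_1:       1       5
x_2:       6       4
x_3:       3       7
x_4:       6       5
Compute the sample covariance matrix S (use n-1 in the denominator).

Step 1 — column means:
  mean(U) = (1 + 6 + 3 + 6) / 4 = 16/4 = 4
  mean(V) = (5 + 4 + 7 + 5) / 4 = 21/4 = 5.25

Step 2 — sample covariance S[i,j] = (1/(n-1)) · Σ_k (x_{k,i} - mean_i) · (x_{k,j} - mean_j), with n-1 = 3.
  S[U,U] = ((-3)·(-3) + (2)·(2) + (-1)·(-1) + (2)·(2)) / 3 = 18/3 = 6
  S[U,V] = ((-3)·(-0.25) + (2)·(-1.25) + (-1)·(1.75) + (2)·(-0.25)) / 3 = -4/3 = -1.3333
  S[V,V] = ((-0.25)·(-0.25) + (-1.25)·(-1.25) + (1.75)·(1.75) + (-0.25)·(-0.25)) / 3 = 4.75/3 = 1.5833

S is symmetric (S[j,i] = S[i,j]). Assembling:

S = [[6, -1.3333],
 [-1.3333, 1.5833]]


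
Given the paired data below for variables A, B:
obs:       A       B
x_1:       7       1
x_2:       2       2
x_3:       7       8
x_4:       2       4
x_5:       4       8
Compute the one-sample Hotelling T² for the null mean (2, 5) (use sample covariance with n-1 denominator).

Step 1 — sample mean vector:
  mean(A) = (7 + 2 + 7 + 2 + 4) / 5 = 22/5 = 4.4
  mean(B) = (1 + 2 + 8 + 4 + 8) / 5 = 23/5 = 4.6
  x̄ = (4.4, 4.6),  deviation x̄ - mu_0 = (4.4, 4.6) - (2, 5) = (2.4, -0.4).

Step 2 — sample covariance matrix, S[i,j] = (1/(n-1)) · Σ_k (x_{k,i} - mean_i) · (x_{k,j} - mean_j), divisor n-1 = 4:
  S[A,A] = ((2.6)·(2.6) + (-2.4)·(-2.4) + (2.6)·(2.6) + (-2.4)·(-2.4) + (-0.4)·(-0.4)) / 4 = 25.2/4 = 6.3
  S[A,B] = ((2.6)·(-3.6) + (-2.4)·(-2.6) + (2.6)·(3.4) + (-2.4)·(-0.6) + (-0.4)·(3.4)) / 4 = 5.8/4 = 1.45
  S[B,B] = ((-3.6)·(-3.6) + (-2.6)·(-2.6) + (3.4)·(3.4) + (-0.6)·(-0.6) + (3.4)·(3.4)) / 4 = 43.2/4 = 10.8
  S = [[6.3, 1.45],
 [1.45, 10.8]].

Step 3 — invert S. det(S) = 6.3·10.8 - (1.45)² = 65.9375.
  S^{-1} = (1/det) · [[d, -b], [-b, a]] = [[0.1638, -0.022],
 [-0.022, 0.0955]].

Step 4 — quadratic form (x̄ - mu_0)^T · S^{-1} · (x̄ - mu_0):
  S^{-1} · (x̄ - mu_0) = (0.4019, -0.091),
  (x̄ - mu_0)^T · [...] = (2.4)·(0.4019) + (-0.4)·(-0.091) = 1.0009.

Step 5 — scale by n: T² = 5 · 1.0009 = 5.0047.

T² ≈ 5.0047


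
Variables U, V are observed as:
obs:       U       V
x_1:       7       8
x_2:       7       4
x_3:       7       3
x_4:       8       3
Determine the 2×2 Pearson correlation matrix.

Step 1 — column means:
  mean(U) = (7 + 7 + 7 + 8) / 4 = 29/4 = 7.25
  mean(V) = (8 + 4 + 3 + 3) / 4 = 18/4 = 4.5

Step 2 — sample variances and covariances s[i,j] = (1/(n-1)) · Σ_k (x_{k,i} - mean_i) · (x_{k,j} - mean_j), with n-1 = 3:
  s[U,U] = ((-0.25)·(-0.25) + (-0.25)·(-0.25) + (-0.25)·(-0.25) + (0.75)·(0.75)) / 3 = 0.75/3 = 0.25
  s[U,V] = ((-0.25)·(3.5) + (-0.25)·(-0.5) + (-0.25)·(-1.5) + (0.75)·(-1.5)) / 3 = -1.5/3 = -0.5
  s[V,V] = ((3.5)·(3.5) + (-0.5)·(-0.5) + (-1.5)·(-1.5) + (-1.5)·(-1.5)) / 3 = 17/3 = 5.6667
  Sample standard deviations s_i = √(s[i,i]):
  s(U) = √(0.25) = 0.5
  s(V) = √(5.6667) = 2.3805

Step 3 — r_{ij} = s_{ij} / (s_i · s_j):
  r[U,U] = 1 (diagonal).
  r[U,V] = -0.5 / (0.5 · 2.3805) = -0.5 / 1.1902 = -0.4201
  r[V,V] = 1 (diagonal).

R is symmetric with unit diagonal. Assembling:

R = [[1, -0.4201],
 [-0.4201, 1]]


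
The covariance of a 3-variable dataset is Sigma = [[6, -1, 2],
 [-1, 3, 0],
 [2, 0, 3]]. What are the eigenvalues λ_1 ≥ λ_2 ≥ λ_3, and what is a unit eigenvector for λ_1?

Step 1 — characteristic polynomial p(λ) = det(λI - Sigma) = λ³ - tr·λ² + c_1·λ - det, where tr = trace, c_1 = sum of the principal 2×2 minors, det = det(Sigma):
  tr = 6 + 3 + 3 = 12,
  c_1 = (6·3 - (-1)²) + (6·3 - (2)²) + (3·3 - (0)²) = 17 + 14 + 9 = 40,
  det = 6·(3·3 - (0)²) - (-1)·((-1)·3 - (0)·(2)) + (2)·((-1)·(0) - 3·(2)) = 6·(9) - (-1)·(-3) + (2)·(-6) = 39.
  So p(λ) = λ³ - 12λ² + 40λ - 39.
Step 2 — look for an integer root (rational root theorem: any rational root is an integer divisor of 39). Testing λ = 3:
  p(3) = 27 - 108 + 120 - 39 = 0  ✓
  Dividing out (λ - 3): p(λ) = (λ - 3)(λ² - 9λ + 13).
Step 3 — remaining eigenvalues from the quadratic λ² - 9λ + 13 = 0:
  Δ = 9² - 4·13 = 81 - 52 = 29,  λ = (9 ± √29)/2 = (9 ± 5.3852)/2 ≈ 7.1926 or 1.8074.
  Sorted: λ_1 = 7.1926,  λ_2 = 3,  λ_3 = 1.8074  (check: sum = 12 = tr ✓).

Step 4 — unit eigenvector for λ_1 ≈ 7.1926: v spans the null space of (Sigma - λ_1 I), whose rows are
  r_1 = (-1.1926, -1, 2),  r_2 = (-1, -4.1926, 0),  r_3 = (2, 0, -4.1926).
  v is orthogonal to every row, so take v ∝ r_1 × r_2 = ((-1)·(0) - (2)·(-4.1926), (2)·(-1) - (-1.1926)·(0), (-1.1926)·(-4.1926) - (-1)·(-1)) ≈ (8.3852, -2, 4).
  Let u = (8.3852, -2, 4).
  ||u|| = √((8.3852)² + (-2)² + (4)²) = √(90.311) ≈ 9.5032,  v_1 = u/||u|| ≈ (0.8824, -0.2105, 0.4209) (||v_1|| = 1).

λ_1 = 7.1926,  λ_2 = 3,  λ_3 = 1.8074;  v_1 ≈ (0.8824, -0.2105, 0.4209)


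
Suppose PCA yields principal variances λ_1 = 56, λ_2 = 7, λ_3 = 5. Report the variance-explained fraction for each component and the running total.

Step 1 — total variance = trace(Sigma) = Σ λ_i = 56 + 7 + 5 = 68.

Step 2 — fraction explained by component i = λ_i / Σ λ:
  PC1: 56/68 = 0.8235
  PC2: 7/68 = 0.1029
  PC3: 5/68 = 0.0735

Step 3 — cumulative fraction after k components = (λ_1 + ... + λ_k) / Σ λ:
  k = 1: 56/68 = 0.8235
  k = 2: (56 + 7)/68 = 63/68 = 0.9265
  k = 3: (56 + 7 + 5)/68 = 68/68 = 1

Summary (fraction, with percent):

explained: PC1 0.8235 (82.35%), PC2 0.1029 (10.29%), PC3 0.0735 (7.35%);  cumulative: 0.8235, 0.9265, 1


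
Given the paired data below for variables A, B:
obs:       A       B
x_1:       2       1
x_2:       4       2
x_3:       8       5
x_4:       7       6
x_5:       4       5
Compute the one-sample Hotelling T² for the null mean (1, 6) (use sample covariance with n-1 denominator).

Step 1 — sample mean vector:
  mean(A) = (2 + 4 + 8 + 7 + 4) / 5 = 25/5 = 5
  mean(B) = (1 + 2 + 5 + 6 + 5) / 5 = 19/5 = 3.8
  x̄ = (5, 3.8),  deviation x̄ - mu_0 = (5, 3.8) - (1, 6) = (4, -2.2).

Step 2 — sample covariance matrix, S[i,j] = (1/(n-1)) · Σ_k (x_{k,i} - mean_i) · (x_{k,j} - mean_j), divisor n-1 = 4:
  S[A,A] = ((-3)·(-3) + (-1)·(-1) + (3)·(3) + (2)·(2) + (-1)·(-1)) / 4 = 24/4 = 6
  S[A,B] = ((-3)·(-2.8) + (-1)·(-1.8) + (3)·(1.2) + (2)·(2.2) + (-1)·(1.2)) / 4 = 17/4 = 4.25
  S[B,B] = ((-2.8)·(-2.8) + (-1.8)·(-1.8) + (1.2)·(1.2) + (2.2)·(2.2) + (1.2)·(1.2)) / 4 = 18.8/4 = 4.7
  S = [[6, 4.25],
 [4.25, 4.7]].

Step 3 — invert S. det(S) = 6·4.7 - (4.25)² = 10.1375.
  S^{-1} = (1/det) · [[d, -b], [-b, a]] = [[0.4636, -0.4192],
 [-0.4192, 0.5919]].

Step 4 — quadratic form (x̄ - mu_0)^T · S^{-1} · (x̄ - mu_0):
  S^{-1} · (x̄ - mu_0) = (2.7768, -2.979),
  (x̄ - mu_0)^T · [...] = (4)·(2.7768) + (-2.2)·(-2.979) = 17.6612.

Step 5 — scale by n: T² = 5 · 17.6612 = 88.3058.

T² ≈ 88.3058


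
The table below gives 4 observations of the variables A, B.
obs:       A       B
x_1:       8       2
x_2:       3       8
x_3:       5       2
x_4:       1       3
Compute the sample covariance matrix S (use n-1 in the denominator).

Step 1 — column means:
  mean(A) = (8 + 3 + 5 + 1) / 4 = 17/4 = 4.25
  mean(B) = (2 + 8 + 2 + 3) / 4 = 15/4 = 3.75

Step 2 — sample covariance S[i,j] = (1/(n-1)) · Σ_k (x_{k,i} - mean_i) · (x_{k,j} - mean_j), with n-1 = 3.
  S[A,A] = ((3.75)·(3.75) + (-1.25)·(-1.25) + (0.75)·(0.75) + (-3.25)·(-3.25)) / 3 = 26.75/3 = 8.9167
  S[A,B] = ((3.75)·(-1.75) + (-1.25)·(4.25) + (0.75)·(-1.75) + (-3.25)·(-0.75)) / 3 = -10.75/3 = -3.5833
  S[B,B] = ((-1.75)·(-1.75) + (4.25)·(4.25) + (-1.75)·(-1.75) + (-0.75)·(-0.75)) / 3 = 24.75/3 = 8.25

S is symmetric (S[j,i] = S[i,j]). Assembling:

S = [[8.9167, -3.5833],
 [-3.5833, 8.25]]


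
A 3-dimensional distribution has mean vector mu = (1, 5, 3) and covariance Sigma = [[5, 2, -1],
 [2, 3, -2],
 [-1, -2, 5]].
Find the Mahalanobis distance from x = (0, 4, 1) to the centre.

Step 1 — centre the observation: (x - mu) = (-1, -1, -2).

Step 2 — invert Sigma (cofactor / det for 3×3, or solve directly):
  Sigma^{-1} = [[0.275, -0.2, -0.025],
 [-0.2, 0.6, 0.2],
 [-0.025, 0.2, 0.275]].

Step 3 — form the quadratic (x - mu)^T · Sigma^{-1} · (x - mu):
  Sigma^{-1} · (x - mu) = (-0.025, -0.8, -0.725).
  (x - mu)^T · [Sigma^{-1} · (x - mu)] = (-1)·(-0.025) + (-1)·(-0.8) + (-2)·(-0.725) = 2.275.

Step 4 — take square root: d = √(2.275) ≈ 1.5083.

d(x, mu) = √(2.275) ≈ 1.5083


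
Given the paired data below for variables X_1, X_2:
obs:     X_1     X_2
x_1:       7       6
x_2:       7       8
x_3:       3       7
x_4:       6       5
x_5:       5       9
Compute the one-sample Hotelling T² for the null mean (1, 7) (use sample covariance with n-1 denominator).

Step 1 — sample mean vector:
  mean(X_1) = (7 + 7 + 3 + 6 + 5) / 5 = 28/5 = 5.6
  mean(X_2) = (6 + 8 + 7 + 5 + 9) / 5 = 35/5 = 7
  x̄ = (5.6, 7),  deviation x̄ - mu_0 = (5.6, 7) - (1, 7) = (4.6, 0).

Step 2 — sample covariance matrix, S[i,j] = (1/(n-1)) · Σ_k (x_{k,i} - mean_i) · (x_{k,j} - mean_j), divisor n-1 = 4:
  S[X_1,X_1] = ((1.4)·(1.4) + (1.4)·(1.4) + (-2.6)·(-2.6) + (0.4)·(0.4) + (-0.6)·(-0.6)) / 4 = 11.2/4 = 2.8
  S[X_1,X_2] = ((1.4)·(-1) + (1.4)·(1) + (-2.6)·(0) + (0.4)·(-2) + (-0.6)·(2)) / 4 = -2/4 = -0.5
  S[X_2,X_2] = ((-1)·(-1) + (1)·(1) + (0)·(0) + (-2)·(-2) + (2)·(2)) / 4 = 10/4 = 2.5
  S = [[2.8, -0.5],
 [-0.5, 2.5]].

Step 3 — invert S. det(S) = 2.8·2.5 - (-0.5)² = 6.75.
  S^{-1} = (1/det) · [[d, -b], [-b, a]] = [[0.3704, 0.0741],
 [0.0741, 0.4148]].

Step 4 — quadratic form (x̄ - mu_0)^T · S^{-1} · (x̄ - mu_0):
  S^{-1} · (x̄ - mu_0) = (1.7037, 0.3407),
  (x̄ - mu_0)^T · [...] = (4.6)·(1.7037) + (0)·(0.3407) = 7.837.

Step 5 — scale by n: T² = 5 · 7.837 = 39.1852.

T² ≈ 39.1852


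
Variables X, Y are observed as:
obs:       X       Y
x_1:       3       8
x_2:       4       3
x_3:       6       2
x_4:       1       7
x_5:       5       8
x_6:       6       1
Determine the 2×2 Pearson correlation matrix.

Step 1 — column means:
  mean(X) = (3 + 4 + 6 + 1 + 5 + 6) / 6 = 25/6 = 4.1667
  mean(Y) = (8 + 3 + 2 + 7 + 8 + 1) / 6 = 29/6 = 4.8333

Step 2 — sample variances and covariances s[i,j] = (1/(n-1)) · Σ_k (x_{k,i} - mean_i) · (x_{k,j} - mean_j), with n-1 = 5:
  s[X,X] = ((-1.1667)·(-1.1667) + (-0.1667)·(-0.1667) + (1.8333)·(1.8333) + (-3.1667)·(-3.1667) + (0.8333)·(0.8333) + (1.8333)·(1.8333)) / 5 = 18.8333/5 = 3.7667
  s[X,Y] = ((-1.1667)·(3.1667) + (-0.1667)·(-1.8333) + (1.8333)·(-2.8333) + (-3.1667)·(2.1667) + (0.8333)·(3.1667) + (1.8333)·(-3.8333)) / 5 = -19.8333/5 = -3.9667
  s[Y,Y] = ((3.1667)·(3.1667) + (-1.8333)·(-1.8333) + (-2.8333)·(-2.8333) + (2.1667)·(2.1667) + (3.1667)·(3.1667) + (-3.8333)·(-3.8333)) / 5 = 50.8333/5 = 10.1667
  Sample standard deviations s_i = √(s[i,i]):
  s(X) = √(3.7667) = 1.9408
  s(Y) = √(10.1667) = 3.1885

Step 3 — r_{ij} = s_{ij} / (s_i · s_j):
  r[X,X] = 1 (diagonal).
  r[X,Y] = -3.9667 / (1.9408 · 3.1885) = -3.9667 / 6.1883 = -0.641
  r[Y,Y] = 1 (diagonal).

R is symmetric with unit diagonal. Assembling:

R = [[1, -0.641],
 [-0.641, 1]]


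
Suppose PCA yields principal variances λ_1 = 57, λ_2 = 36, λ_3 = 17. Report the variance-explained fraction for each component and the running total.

Step 1 — total variance = trace(Sigma) = Σ λ_i = 57 + 36 + 17 = 110.

Step 2 — fraction explained by component i = λ_i / Σ λ:
  PC1: 57/110 = 0.5182
  PC2: 36/110 = 0.3273
  PC3: 17/110 = 0.1545

Step 3 — cumulative fraction after k components = (λ_1 + ... + λ_k) / Σ λ:
  k = 1: 57/110 = 0.5182
  k = 2: (57 + 36)/110 = 93/110 = 0.8455
  k = 3: (57 + 36 + 17)/110 = 110/110 = 1

Summary (fraction, with percent):

explained: PC1 0.5182 (51.82%), PC2 0.3273 (32.73%), PC3 0.1545 (15.45%);  cumulative: 0.5182, 0.8455, 1


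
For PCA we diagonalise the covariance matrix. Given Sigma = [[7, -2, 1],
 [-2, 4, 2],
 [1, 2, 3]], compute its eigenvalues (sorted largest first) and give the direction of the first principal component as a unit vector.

Step 1 — characteristic polynomial p(λ) = det(λI - Sigma) = λ³ - tr·λ² + c_1·λ - det, where tr = trace, c_1 = sum of the principal 2×2 minors, det = det(Sigma):
  tr = 7 + 4 + 3 = 14,
  c_1 = (7·4 - (-2)²) + (7·3 - (1)²) + (4·3 - (2)²) = 24 + 20 + 8 = 52,
  det = 7·(4·3 - (2)²) - (-2)·((-2)·3 - (2)·(1)) + (1)·((-2)·(2) - 4·(1)) = 7·(8) - (-2)·(-8) + (1)·(-8) = 32.
  So p(λ) = λ³ - 14λ² + 52λ - 32.
Step 2 — look for an integer root (rational root theorem: any rational root is an integer divisor of 32). Testing λ = 8:
  p(8) = 512 - 896 + 416 - 32 = 0  ✓
  Dividing out (λ - 8): p(λ) = (λ - 8)(λ² - 6λ + 4).
Step 3 — remaining eigenvalues from the quadratic λ² - 6λ + 4 = 0:
  Δ = 6² - 4·4 = 36 - 16 = 20,  λ = (6 ± √20)/2 = (6 ± 4.4721)/2 ≈ 5.2361 or 0.7639.
  Sorted: λ_1 = 8,  λ_2 = 5.2361,  λ_3 = 0.7639  (check: sum = 14 = tr ✓).

Step 4 — unit eigenvector for λ_1 = 8: v spans the null space of (Sigma - λ_1 I), whose rows are
  r_1 = (-1, -2, 1),  r_2 = (-2, -4, 2),  r_3 = (1, 2, -5).
  v is orthogonal to every row, so take v ∝ r_1 × r_3 = ((-2)·(-5) - (1)·(2), (1)·(1) - (-1)·(-5), (-1)·(2) - (-2)·(1)) = (8, -4, 0).
  Rescale (divide by 4): u = (2, -1, 0).
  ||u|| = √((2)² + (-1)² + (0)²) = √(5) ≈ 2.2361,  v_1 = u/||u|| ≈ (0.8944, -0.4472, 0) (||v_1|| = 1).

λ_1 = 8,  λ_2 = 5.2361,  λ_3 = 0.7639;  v_1 ≈ (0.8944, -0.4472, 0)


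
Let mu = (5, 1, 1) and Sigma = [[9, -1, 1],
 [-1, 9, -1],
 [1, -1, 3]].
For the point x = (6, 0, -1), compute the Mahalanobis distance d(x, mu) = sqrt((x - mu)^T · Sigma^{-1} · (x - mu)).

Step 1 — centre the observation: (x - mu) = (1, -1, -2).

Step 2 — invert Sigma (cofactor / det for 3×3, or solve directly):
  Sigma^{-1} = [[0.1161, 0.0089, -0.0357],
 [0.0089, 0.1161, 0.0357],
 [-0.0357, 0.0357, 0.3571]].

Step 3 — form the quadratic (x - mu)^T · Sigma^{-1} · (x - mu):
  Sigma^{-1} · (x - mu) = (0.1786, -0.1786, -0.7857).
  (x - mu)^T · [Sigma^{-1} · (x - mu)] = (1)·(0.1786) + (-1)·(-0.1786) + (-2)·(-0.7857) = 1.9286.

Step 4 — take square root: d = √(1.9286) ≈ 1.3887.

d(x, mu) = √(1.9286) ≈ 1.3887


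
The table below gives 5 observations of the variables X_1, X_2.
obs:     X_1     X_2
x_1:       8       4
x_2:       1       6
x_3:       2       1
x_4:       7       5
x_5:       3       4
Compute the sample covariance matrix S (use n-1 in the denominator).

Step 1 — column means:
  mean(X_1) = (8 + 1 + 2 + 7 + 3) / 5 = 21/5 = 4.2
  mean(X_2) = (4 + 6 + 1 + 5 + 4) / 5 = 20/5 = 4

Step 2 — sample covariance S[i,j] = (1/(n-1)) · Σ_k (x_{k,i} - mean_i) · (x_{k,j} - mean_j), with n-1 = 4.
  S[X_1,X_1] = ((3.8)·(3.8) + (-3.2)·(-3.2) + (-2.2)·(-2.2) + (2.8)·(2.8) + (-1.2)·(-1.2)) / 4 = 38.8/4 = 9.7
  S[X_1,X_2] = ((3.8)·(0) + (-3.2)·(2) + (-2.2)·(-3) + (2.8)·(1) + (-1.2)·(0)) / 4 = 3/4 = 0.75
  S[X_2,X_2] = ((0)·(0) + (2)·(2) + (-3)·(-3) + (1)·(1) + (0)·(0)) / 4 = 14/4 = 3.5

S is symmetric (S[j,i] = S[i,j]). Assembling:

S = [[9.7, 0.75],
 [0.75, 3.5]]


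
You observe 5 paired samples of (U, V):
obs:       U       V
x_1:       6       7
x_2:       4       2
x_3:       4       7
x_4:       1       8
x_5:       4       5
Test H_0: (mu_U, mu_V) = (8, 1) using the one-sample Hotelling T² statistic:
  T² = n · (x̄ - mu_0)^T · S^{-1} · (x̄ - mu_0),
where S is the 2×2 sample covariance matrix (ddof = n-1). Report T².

Step 1 — sample mean vector:
  mean(U) = (6 + 4 + 4 + 1 + 4) / 5 = 19/5 = 3.8
  mean(V) = (7 + 2 + 7 + 8 + 5) / 5 = 29/5 = 5.8
  x̄ = (3.8, 5.8),  deviation x̄ - mu_0 = (3.8, 5.8) - (8, 1) = (-4.2, 4.8).

Step 2 — sample covariance matrix, S[i,j] = (1/(n-1)) · Σ_k (x_{k,i} - mean_i) · (x_{k,j} - mean_j), divisor n-1 = 4:
  S[U,U] = ((2.2)·(2.2) + (0.2)·(0.2) + (0.2)·(0.2) + (-2.8)·(-2.8) + (0.2)·(0.2)) / 4 = 12.8/4 = 3.2
  S[U,V] = ((2.2)·(1.2) + (0.2)·(-3.8) + (0.2)·(1.2) + (-2.8)·(2.2) + (0.2)·(-0.8)) / 4 = -4.2/4 = -1.05
  S[V,V] = ((1.2)·(1.2) + (-3.8)·(-3.8) + (1.2)·(1.2) + (2.2)·(2.2) + (-0.8)·(-0.8)) / 4 = 22.8/4 = 5.7
  S = [[3.2, -1.05],
 [-1.05, 5.7]].

Step 3 — invert S. det(S) = 3.2·5.7 - (-1.05)² = 17.1375.
  S^{-1} = (1/det) · [[d, -b], [-b, a]] = [[0.3326, 0.0613],
 [0.0613, 0.1867]].

Step 4 — quadratic form (x̄ - mu_0)^T · S^{-1} · (x̄ - mu_0):
  S^{-1} · (x̄ - mu_0) = (-1.1028, 0.6389),
  (x̄ - mu_0)^T · [...] = (-4.2)·(-1.1028) + (4.8)·(0.6389) = 7.6989.

Step 5 — scale by n: T² = 5 · 7.6989 = 38.4945.

T² ≈ 38.4945


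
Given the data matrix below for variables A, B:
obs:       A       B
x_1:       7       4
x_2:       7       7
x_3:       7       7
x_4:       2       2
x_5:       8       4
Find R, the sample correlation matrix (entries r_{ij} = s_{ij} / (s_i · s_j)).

Step 1 — column means:
  mean(A) = (7 + 7 + 7 + 2 + 8) / 5 = 31/5 = 6.2
  mean(B) = (4 + 7 + 7 + 2 + 4) / 5 = 24/5 = 4.8

Step 2 — sample variances and covariances s[i,j] = (1/(n-1)) · Σ_k (x_{k,i} - mean_i) · (x_{k,j} - mean_j), with n-1 = 4:
  s[A,A] = ((0.8)·(0.8) + (0.8)·(0.8) + (0.8)·(0.8) + (-4.2)·(-4.2) + (1.8)·(1.8)) / 4 = 22.8/4 = 5.7
  s[A,B] = ((0.8)·(-0.8) + (0.8)·(2.2) + (0.8)·(2.2) + (-4.2)·(-2.8) + (1.8)·(-0.8)) / 4 = 13.2/4 = 3.3
  s[B,B] = ((-0.8)·(-0.8) + (2.2)·(2.2) + (2.2)·(2.2) + (-2.8)·(-2.8) + (-0.8)·(-0.8)) / 4 = 18.8/4 = 4.7
  Sample standard deviations s_i = √(s[i,i]):
  s(A) = √(5.7) = 2.3875
  s(B) = √(4.7) = 2.1679

Step 3 — r_{ij} = s_{ij} / (s_i · s_j):
  r[A,A] = 1 (diagonal).
  r[A,B] = 3.3 / (2.3875 · 2.1679) = 3.3 / 5.1759 = 0.6376
  r[B,B] = 1 (diagonal).

R is symmetric with unit diagonal. Assembling:

R = [[1, 0.6376],
 [0.6376, 1]]


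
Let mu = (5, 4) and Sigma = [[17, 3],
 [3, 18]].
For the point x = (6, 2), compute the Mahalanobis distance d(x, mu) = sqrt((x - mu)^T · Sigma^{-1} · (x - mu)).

Step 1 — centre the observation: (x - mu) = (1, -2).

Step 2 — invert Sigma. det(Sigma) = 17·18 - (3)² = 297.
  Sigma^{-1} = (1/det) · [[d, -b], [-b, a]] = [[0.0606, -0.0101],
 [-0.0101, 0.0572]].

Step 3 — form the quadratic (x - mu)^T · Sigma^{-1} · (x - mu):
  Sigma^{-1} · (x - mu) = (0.0808, -0.1246).
  (x - mu)^T · [Sigma^{-1} · (x - mu)] = (1)·(0.0808) + (-2)·(-0.1246) = 0.33.

Step 4 — take square root: d = √(0.33) ≈ 0.5744.

d(x, mu) = √(0.33) ≈ 0.5744


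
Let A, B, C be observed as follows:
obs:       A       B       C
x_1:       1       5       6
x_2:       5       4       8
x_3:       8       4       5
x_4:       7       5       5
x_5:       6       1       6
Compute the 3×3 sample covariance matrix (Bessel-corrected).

Step 1 — column means:
  mean(A) = (1 + 5 + 8 + 7 + 6) / 5 = 27/5 = 5.4
  mean(B) = (5 + 4 + 4 + 5 + 1) / 5 = 19/5 = 3.8
  mean(C) = (6 + 8 + 5 + 5 + 6) / 5 = 30/5 = 6

Step 2 — sample covariance S[i,j] = (1/(n-1)) · Σ_k (x_{k,i} - mean_i) · (x_{k,j} - mean_j), with n-1 = 4.
  S[A,A] = ((-4.4)·(-4.4) + (-0.4)·(-0.4) + (2.6)·(2.6) + (1.6)·(1.6) + (0.6)·(0.6)) / 4 = 29.2/4 = 7.3
  S[A,B] = ((-4.4)·(1.2) + (-0.4)·(0.2) + (2.6)·(0.2) + (1.6)·(1.2) + (0.6)·(-2.8)) / 4 = -4.6/4 = -1.15
  S[A,C] = ((-4.4)·(0) + (-0.4)·(2) + (2.6)·(-1) + (1.6)·(-1) + (0.6)·(0)) / 4 = -5/4 = -1.25
  S[B,B] = ((1.2)·(1.2) + (0.2)·(0.2) + (0.2)·(0.2) + (1.2)·(1.2) + (-2.8)·(-2.8)) / 4 = 10.8/4 = 2.7
  S[B,C] = ((1.2)·(0) + (0.2)·(2) + (0.2)·(-1) + (1.2)·(-1) + (-2.8)·(0)) / 4 = -1/4 = -0.25
  S[C,C] = ((0)·(0) + (2)·(2) + (-1)·(-1) + (-1)·(-1) + (0)·(0)) / 4 = 6/4 = 1.5

S is symmetric (S[j,i] = S[i,j]). Assembling:

S = [[7.3, -1.15, -1.25],
 [-1.15, 2.7, -0.25],
 [-1.25, -0.25, 1.5]]


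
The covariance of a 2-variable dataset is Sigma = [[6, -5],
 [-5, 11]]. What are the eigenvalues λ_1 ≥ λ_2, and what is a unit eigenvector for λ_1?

Step 1 — characteristic polynomial of 2×2 Sigma:
  det(Sigma - λI) = λ² - trace · λ + det = 0.
  trace = 6 + 11 = 17, det = 6·11 - (-5)² = 41.
Step 2 — discriminant:
  Δ = trace² - 4·det = 289 - 164 = 125.
Step 3 — eigenvalues:
  λ = (trace ± √Δ)/2 = (17 ± 11.1803)/2,
  λ_1 = 14.0902,  λ_2 = 2.9098.

Step 4 — unit eigenvector for λ_1: solve (Sigma - λ_1 I)v = 0. First row:
  (6 - 14.0902)·v_x + (-5)·v_y = 0, i.e. (-8.0902)·v_x + (-5)·v_y = 0,
  so v ∝ (b, λ_1 - a) = (-5, 8.0902); multiply by -1 so the first entry is positive: u = (5, -8.0902).
  ||u|| = √((5)² + (-8.0902)²) = √(90.4508) ≈ 9.5106,
  v_1 = u/||u|| ≈ (0.5257, -0.8507) (||v_1|| = 1).

λ_1 = 14.0902,  λ_2 = 2.9098;  v_1 ≈ (0.5257, -0.8507)


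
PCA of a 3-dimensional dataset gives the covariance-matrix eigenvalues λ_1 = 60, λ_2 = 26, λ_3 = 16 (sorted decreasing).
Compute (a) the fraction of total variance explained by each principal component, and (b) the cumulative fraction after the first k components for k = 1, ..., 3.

Step 1 — total variance = trace(Sigma) = Σ λ_i = 60 + 26 + 16 = 102.

Step 2 — fraction explained by component i = λ_i / Σ λ:
  PC1: 60/102 = 0.5882
  PC2: 26/102 = 0.2549
  PC3: 16/102 = 0.1569

Step 3 — cumulative fraction after k components = (λ_1 + ... + λ_k) / Σ λ:
  k = 1: 60/102 = 0.5882
  k = 2: (60 + 26)/102 = 86/102 = 0.8431
  k = 3: (60 + 26 + 16)/102 = 102/102 = 1

Summary (fraction, with percent):

explained: PC1 0.5882 (58.82%), PC2 0.2549 (25.49%), PC3 0.1569 (15.69%);  cumulative: 0.5882, 0.8431, 1


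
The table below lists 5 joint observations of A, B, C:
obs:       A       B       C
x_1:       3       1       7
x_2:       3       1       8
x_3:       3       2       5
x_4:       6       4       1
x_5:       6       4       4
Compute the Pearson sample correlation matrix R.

Step 1 — column means:
  mean(A) = (3 + 3 + 3 + 6 + 6) / 5 = 21/5 = 4.2
  mean(B) = (1 + 1 + 2 + 4 + 4) / 5 = 12/5 = 2.4
  mean(C) = (7 + 8 + 5 + 1 + 4) / 5 = 25/5 = 5

Step 2 — sample variances and covariances s[i,j] = (1/(n-1)) · Σ_k (x_{k,i} - mean_i) · (x_{k,j} - mean_j), with n-1 = 4:
  s[A,A] = ((-1.2)·(-1.2) + (-1.2)·(-1.2) + (-1.2)·(-1.2) + (1.8)·(1.8) + (1.8)·(1.8)) / 4 = 10.8/4 = 2.7
  s[A,B] = ((-1.2)·(-1.4) + (-1.2)·(-1.4) + (-1.2)·(-0.4) + (1.8)·(1.6) + (1.8)·(1.6)) / 4 = 9.6/4 = 2.4
  s[A,C] = ((-1.2)·(2) + (-1.2)·(3) + (-1.2)·(0) + (1.8)·(-4) + (1.8)·(-1)) / 4 = -15/4 = -3.75
  s[B,B] = ((-1.4)·(-1.4) + (-1.4)·(-1.4) + (-0.4)·(-0.4) + (1.6)·(1.6) + (1.6)·(1.6)) / 4 = 9.2/4 = 2.3
  s[B,C] = ((-1.4)·(2) + (-1.4)·(3) + (-0.4)·(0) + (1.6)·(-4) + (1.6)·(-1)) / 4 = -15/4 = -3.75
  s[C,C] = ((2)·(2) + (3)·(3) + (0)·(0) + (-4)·(-4) + (-1)·(-1)) / 4 = 30/4 = 7.5
  Sample standard deviations s_i = √(s[i,i]):
  s(A) = √(2.7) = 1.6432
  s(B) = √(2.3) = 1.5166
  s(C) = √(7.5) = 2.7386

Step 3 — r_{ij} = s_{ij} / (s_i · s_j):
  r[A,A] = 1 (diagonal).
  r[A,B] = 2.4 / (1.6432 · 1.5166) = 2.4 / 2.492 = 0.9631
  r[A,C] = -3.75 / (1.6432 · 2.7386) = -3.75 / 4.5 = -0.8333
  r[B,B] = 1 (diagonal).
  r[B,C] = -3.75 / (1.5166 · 2.7386) = -3.75 / 4.1533 = -0.9029
  r[C,C] = 1 (diagonal).

R is symmetric with unit diagonal. Assembling:

R = [[1, 0.9631, -0.8333],
 [0.9631, 1, -0.9029],
 [-0.8333, -0.9029, 1]]
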